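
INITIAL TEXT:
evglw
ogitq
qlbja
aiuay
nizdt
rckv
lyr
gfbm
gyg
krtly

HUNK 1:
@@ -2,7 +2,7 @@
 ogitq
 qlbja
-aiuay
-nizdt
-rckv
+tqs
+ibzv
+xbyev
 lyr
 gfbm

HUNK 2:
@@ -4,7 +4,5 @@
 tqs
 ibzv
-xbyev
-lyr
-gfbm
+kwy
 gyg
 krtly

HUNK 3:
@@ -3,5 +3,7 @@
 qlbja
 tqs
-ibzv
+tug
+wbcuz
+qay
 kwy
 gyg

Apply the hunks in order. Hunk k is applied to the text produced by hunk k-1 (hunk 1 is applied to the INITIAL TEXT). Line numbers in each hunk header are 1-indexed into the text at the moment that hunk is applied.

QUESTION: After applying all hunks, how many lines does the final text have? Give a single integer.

Answer: 10

Derivation:
Hunk 1: at line 2 remove [aiuay,nizdt,rckv] add [tqs,ibzv,xbyev] -> 10 lines: evglw ogitq qlbja tqs ibzv xbyev lyr gfbm gyg krtly
Hunk 2: at line 4 remove [xbyev,lyr,gfbm] add [kwy] -> 8 lines: evglw ogitq qlbja tqs ibzv kwy gyg krtly
Hunk 3: at line 3 remove [ibzv] add [tug,wbcuz,qay] -> 10 lines: evglw ogitq qlbja tqs tug wbcuz qay kwy gyg krtly
Final line count: 10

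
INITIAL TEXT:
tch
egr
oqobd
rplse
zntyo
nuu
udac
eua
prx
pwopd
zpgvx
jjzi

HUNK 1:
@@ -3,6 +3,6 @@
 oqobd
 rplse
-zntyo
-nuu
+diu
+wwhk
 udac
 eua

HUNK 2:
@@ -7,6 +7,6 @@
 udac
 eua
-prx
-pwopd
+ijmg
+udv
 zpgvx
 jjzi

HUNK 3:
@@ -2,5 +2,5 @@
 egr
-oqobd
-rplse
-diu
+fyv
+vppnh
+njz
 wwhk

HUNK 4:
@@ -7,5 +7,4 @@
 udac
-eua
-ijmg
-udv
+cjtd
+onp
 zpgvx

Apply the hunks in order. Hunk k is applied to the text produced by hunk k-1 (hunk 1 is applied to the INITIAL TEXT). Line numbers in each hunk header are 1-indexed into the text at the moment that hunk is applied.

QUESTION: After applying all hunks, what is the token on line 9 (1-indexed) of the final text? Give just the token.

Answer: onp

Derivation:
Hunk 1: at line 3 remove [zntyo,nuu] add [diu,wwhk] -> 12 lines: tch egr oqobd rplse diu wwhk udac eua prx pwopd zpgvx jjzi
Hunk 2: at line 7 remove [prx,pwopd] add [ijmg,udv] -> 12 lines: tch egr oqobd rplse diu wwhk udac eua ijmg udv zpgvx jjzi
Hunk 3: at line 2 remove [oqobd,rplse,diu] add [fyv,vppnh,njz] -> 12 lines: tch egr fyv vppnh njz wwhk udac eua ijmg udv zpgvx jjzi
Hunk 4: at line 7 remove [eua,ijmg,udv] add [cjtd,onp] -> 11 lines: tch egr fyv vppnh njz wwhk udac cjtd onp zpgvx jjzi
Final line 9: onp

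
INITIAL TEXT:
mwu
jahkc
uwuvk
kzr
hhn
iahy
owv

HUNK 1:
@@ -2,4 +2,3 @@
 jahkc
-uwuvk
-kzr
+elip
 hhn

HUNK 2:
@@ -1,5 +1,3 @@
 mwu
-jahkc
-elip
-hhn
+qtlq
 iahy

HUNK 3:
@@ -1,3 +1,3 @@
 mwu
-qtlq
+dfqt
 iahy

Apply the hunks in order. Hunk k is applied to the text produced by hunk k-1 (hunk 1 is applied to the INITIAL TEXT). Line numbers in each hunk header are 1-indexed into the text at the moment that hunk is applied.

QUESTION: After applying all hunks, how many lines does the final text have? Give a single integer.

Hunk 1: at line 2 remove [uwuvk,kzr] add [elip] -> 6 lines: mwu jahkc elip hhn iahy owv
Hunk 2: at line 1 remove [jahkc,elip,hhn] add [qtlq] -> 4 lines: mwu qtlq iahy owv
Hunk 3: at line 1 remove [qtlq] add [dfqt] -> 4 lines: mwu dfqt iahy owv
Final line count: 4

Answer: 4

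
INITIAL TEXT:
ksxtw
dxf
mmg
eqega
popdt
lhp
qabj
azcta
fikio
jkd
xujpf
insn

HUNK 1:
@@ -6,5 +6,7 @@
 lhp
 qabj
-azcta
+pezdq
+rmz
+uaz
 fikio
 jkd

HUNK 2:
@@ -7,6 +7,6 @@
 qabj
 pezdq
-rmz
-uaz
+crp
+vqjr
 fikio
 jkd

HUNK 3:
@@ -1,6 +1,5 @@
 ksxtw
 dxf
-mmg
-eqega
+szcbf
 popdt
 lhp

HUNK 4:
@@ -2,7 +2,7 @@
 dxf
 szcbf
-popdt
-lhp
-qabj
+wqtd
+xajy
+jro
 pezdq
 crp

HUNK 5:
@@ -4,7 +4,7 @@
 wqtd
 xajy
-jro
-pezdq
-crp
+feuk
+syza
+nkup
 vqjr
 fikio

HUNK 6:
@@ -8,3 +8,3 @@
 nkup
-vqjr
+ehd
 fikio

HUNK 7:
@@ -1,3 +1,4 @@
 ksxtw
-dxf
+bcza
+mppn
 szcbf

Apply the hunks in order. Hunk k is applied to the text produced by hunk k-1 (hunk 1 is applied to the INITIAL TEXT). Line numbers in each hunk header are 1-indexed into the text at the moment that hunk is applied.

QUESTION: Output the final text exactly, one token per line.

Answer: ksxtw
bcza
mppn
szcbf
wqtd
xajy
feuk
syza
nkup
ehd
fikio
jkd
xujpf
insn

Derivation:
Hunk 1: at line 6 remove [azcta] add [pezdq,rmz,uaz] -> 14 lines: ksxtw dxf mmg eqega popdt lhp qabj pezdq rmz uaz fikio jkd xujpf insn
Hunk 2: at line 7 remove [rmz,uaz] add [crp,vqjr] -> 14 lines: ksxtw dxf mmg eqega popdt lhp qabj pezdq crp vqjr fikio jkd xujpf insn
Hunk 3: at line 1 remove [mmg,eqega] add [szcbf] -> 13 lines: ksxtw dxf szcbf popdt lhp qabj pezdq crp vqjr fikio jkd xujpf insn
Hunk 4: at line 2 remove [popdt,lhp,qabj] add [wqtd,xajy,jro] -> 13 lines: ksxtw dxf szcbf wqtd xajy jro pezdq crp vqjr fikio jkd xujpf insn
Hunk 5: at line 4 remove [jro,pezdq,crp] add [feuk,syza,nkup] -> 13 lines: ksxtw dxf szcbf wqtd xajy feuk syza nkup vqjr fikio jkd xujpf insn
Hunk 6: at line 8 remove [vqjr] add [ehd] -> 13 lines: ksxtw dxf szcbf wqtd xajy feuk syza nkup ehd fikio jkd xujpf insn
Hunk 7: at line 1 remove [dxf] add [bcza,mppn] -> 14 lines: ksxtw bcza mppn szcbf wqtd xajy feuk syza nkup ehd fikio jkd xujpf insn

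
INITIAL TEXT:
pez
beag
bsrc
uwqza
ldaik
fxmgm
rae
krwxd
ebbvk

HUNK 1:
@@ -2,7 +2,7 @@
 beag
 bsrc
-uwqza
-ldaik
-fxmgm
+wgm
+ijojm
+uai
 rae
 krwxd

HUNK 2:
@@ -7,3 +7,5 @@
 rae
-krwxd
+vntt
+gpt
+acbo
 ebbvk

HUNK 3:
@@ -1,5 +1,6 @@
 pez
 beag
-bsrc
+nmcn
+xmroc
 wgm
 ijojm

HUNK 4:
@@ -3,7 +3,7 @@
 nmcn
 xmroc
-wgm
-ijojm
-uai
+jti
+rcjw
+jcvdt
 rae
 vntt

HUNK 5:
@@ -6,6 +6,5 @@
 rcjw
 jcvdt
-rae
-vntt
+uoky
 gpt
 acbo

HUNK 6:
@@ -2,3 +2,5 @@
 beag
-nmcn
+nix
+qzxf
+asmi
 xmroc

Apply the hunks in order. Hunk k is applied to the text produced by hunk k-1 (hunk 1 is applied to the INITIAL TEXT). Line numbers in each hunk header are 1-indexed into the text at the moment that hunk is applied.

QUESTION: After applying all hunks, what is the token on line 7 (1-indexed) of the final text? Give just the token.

Hunk 1: at line 2 remove [uwqza,ldaik,fxmgm] add [wgm,ijojm,uai] -> 9 lines: pez beag bsrc wgm ijojm uai rae krwxd ebbvk
Hunk 2: at line 7 remove [krwxd] add [vntt,gpt,acbo] -> 11 lines: pez beag bsrc wgm ijojm uai rae vntt gpt acbo ebbvk
Hunk 3: at line 1 remove [bsrc] add [nmcn,xmroc] -> 12 lines: pez beag nmcn xmroc wgm ijojm uai rae vntt gpt acbo ebbvk
Hunk 4: at line 3 remove [wgm,ijojm,uai] add [jti,rcjw,jcvdt] -> 12 lines: pez beag nmcn xmroc jti rcjw jcvdt rae vntt gpt acbo ebbvk
Hunk 5: at line 6 remove [rae,vntt] add [uoky] -> 11 lines: pez beag nmcn xmroc jti rcjw jcvdt uoky gpt acbo ebbvk
Hunk 6: at line 2 remove [nmcn] add [nix,qzxf,asmi] -> 13 lines: pez beag nix qzxf asmi xmroc jti rcjw jcvdt uoky gpt acbo ebbvk
Final line 7: jti

Answer: jti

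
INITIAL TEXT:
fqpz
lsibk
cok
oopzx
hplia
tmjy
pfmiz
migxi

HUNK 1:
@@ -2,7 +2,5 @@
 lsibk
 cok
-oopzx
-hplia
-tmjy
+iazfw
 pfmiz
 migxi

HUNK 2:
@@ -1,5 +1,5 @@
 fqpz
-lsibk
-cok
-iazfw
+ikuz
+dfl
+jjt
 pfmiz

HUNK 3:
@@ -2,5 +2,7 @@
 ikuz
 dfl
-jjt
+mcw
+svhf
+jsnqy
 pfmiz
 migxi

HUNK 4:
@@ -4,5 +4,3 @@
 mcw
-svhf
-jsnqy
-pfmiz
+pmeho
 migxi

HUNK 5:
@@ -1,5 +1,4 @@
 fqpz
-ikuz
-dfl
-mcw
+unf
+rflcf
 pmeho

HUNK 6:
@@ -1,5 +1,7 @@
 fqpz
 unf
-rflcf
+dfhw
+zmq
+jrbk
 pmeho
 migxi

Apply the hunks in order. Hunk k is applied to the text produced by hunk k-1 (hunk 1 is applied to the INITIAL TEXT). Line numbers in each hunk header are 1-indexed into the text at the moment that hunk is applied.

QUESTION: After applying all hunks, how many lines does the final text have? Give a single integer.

Answer: 7

Derivation:
Hunk 1: at line 2 remove [oopzx,hplia,tmjy] add [iazfw] -> 6 lines: fqpz lsibk cok iazfw pfmiz migxi
Hunk 2: at line 1 remove [lsibk,cok,iazfw] add [ikuz,dfl,jjt] -> 6 lines: fqpz ikuz dfl jjt pfmiz migxi
Hunk 3: at line 2 remove [jjt] add [mcw,svhf,jsnqy] -> 8 lines: fqpz ikuz dfl mcw svhf jsnqy pfmiz migxi
Hunk 4: at line 4 remove [svhf,jsnqy,pfmiz] add [pmeho] -> 6 lines: fqpz ikuz dfl mcw pmeho migxi
Hunk 5: at line 1 remove [ikuz,dfl,mcw] add [unf,rflcf] -> 5 lines: fqpz unf rflcf pmeho migxi
Hunk 6: at line 1 remove [rflcf] add [dfhw,zmq,jrbk] -> 7 lines: fqpz unf dfhw zmq jrbk pmeho migxi
Final line count: 7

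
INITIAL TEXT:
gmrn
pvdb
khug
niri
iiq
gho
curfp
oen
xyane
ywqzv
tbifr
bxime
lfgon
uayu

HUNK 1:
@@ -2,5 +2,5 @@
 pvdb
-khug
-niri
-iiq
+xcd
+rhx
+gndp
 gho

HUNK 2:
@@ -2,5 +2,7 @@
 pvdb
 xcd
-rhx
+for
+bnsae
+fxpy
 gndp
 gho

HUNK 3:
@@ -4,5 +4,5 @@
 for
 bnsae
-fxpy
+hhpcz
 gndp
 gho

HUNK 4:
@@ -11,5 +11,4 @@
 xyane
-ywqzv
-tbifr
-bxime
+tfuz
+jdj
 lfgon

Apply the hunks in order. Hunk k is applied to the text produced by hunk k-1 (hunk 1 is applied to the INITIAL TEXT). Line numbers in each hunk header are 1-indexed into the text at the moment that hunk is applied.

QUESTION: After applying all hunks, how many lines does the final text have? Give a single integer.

Hunk 1: at line 2 remove [khug,niri,iiq] add [xcd,rhx,gndp] -> 14 lines: gmrn pvdb xcd rhx gndp gho curfp oen xyane ywqzv tbifr bxime lfgon uayu
Hunk 2: at line 2 remove [rhx] add [for,bnsae,fxpy] -> 16 lines: gmrn pvdb xcd for bnsae fxpy gndp gho curfp oen xyane ywqzv tbifr bxime lfgon uayu
Hunk 3: at line 4 remove [fxpy] add [hhpcz] -> 16 lines: gmrn pvdb xcd for bnsae hhpcz gndp gho curfp oen xyane ywqzv tbifr bxime lfgon uayu
Hunk 4: at line 11 remove [ywqzv,tbifr,bxime] add [tfuz,jdj] -> 15 lines: gmrn pvdb xcd for bnsae hhpcz gndp gho curfp oen xyane tfuz jdj lfgon uayu
Final line count: 15

Answer: 15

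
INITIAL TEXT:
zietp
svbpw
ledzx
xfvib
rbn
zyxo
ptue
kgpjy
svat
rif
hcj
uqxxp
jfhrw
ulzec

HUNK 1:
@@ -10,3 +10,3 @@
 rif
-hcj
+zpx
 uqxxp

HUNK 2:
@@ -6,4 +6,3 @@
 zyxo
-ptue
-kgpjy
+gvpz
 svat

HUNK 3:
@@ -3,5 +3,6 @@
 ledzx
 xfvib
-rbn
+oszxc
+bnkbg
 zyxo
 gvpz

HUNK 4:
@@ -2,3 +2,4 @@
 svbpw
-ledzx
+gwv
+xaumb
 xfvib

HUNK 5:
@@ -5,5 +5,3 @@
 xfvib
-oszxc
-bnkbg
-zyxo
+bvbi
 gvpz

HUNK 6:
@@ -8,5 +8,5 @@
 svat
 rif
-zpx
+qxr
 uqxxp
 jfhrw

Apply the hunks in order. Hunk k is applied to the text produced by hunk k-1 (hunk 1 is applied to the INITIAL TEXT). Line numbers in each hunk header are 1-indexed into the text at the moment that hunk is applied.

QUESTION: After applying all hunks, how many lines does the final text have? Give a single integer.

Answer: 13

Derivation:
Hunk 1: at line 10 remove [hcj] add [zpx] -> 14 lines: zietp svbpw ledzx xfvib rbn zyxo ptue kgpjy svat rif zpx uqxxp jfhrw ulzec
Hunk 2: at line 6 remove [ptue,kgpjy] add [gvpz] -> 13 lines: zietp svbpw ledzx xfvib rbn zyxo gvpz svat rif zpx uqxxp jfhrw ulzec
Hunk 3: at line 3 remove [rbn] add [oszxc,bnkbg] -> 14 lines: zietp svbpw ledzx xfvib oszxc bnkbg zyxo gvpz svat rif zpx uqxxp jfhrw ulzec
Hunk 4: at line 2 remove [ledzx] add [gwv,xaumb] -> 15 lines: zietp svbpw gwv xaumb xfvib oszxc bnkbg zyxo gvpz svat rif zpx uqxxp jfhrw ulzec
Hunk 5: at line 5 remove [oszxc,bnkbg,zyxo] add [bvbi] -> 13 lines: zietp svbpw gwv xaumb xfvib bvbi gvpz svat rif zpx uqxxp jfhrw ulzec
Hunk 6: at line 8 remove [zpx] add [qxr] -> 13 lines: zietp svbpw gwv xaumb xfvib bvbi gvpz svat rif qxr uqxxp jfhrw ulzec
Final line count: 13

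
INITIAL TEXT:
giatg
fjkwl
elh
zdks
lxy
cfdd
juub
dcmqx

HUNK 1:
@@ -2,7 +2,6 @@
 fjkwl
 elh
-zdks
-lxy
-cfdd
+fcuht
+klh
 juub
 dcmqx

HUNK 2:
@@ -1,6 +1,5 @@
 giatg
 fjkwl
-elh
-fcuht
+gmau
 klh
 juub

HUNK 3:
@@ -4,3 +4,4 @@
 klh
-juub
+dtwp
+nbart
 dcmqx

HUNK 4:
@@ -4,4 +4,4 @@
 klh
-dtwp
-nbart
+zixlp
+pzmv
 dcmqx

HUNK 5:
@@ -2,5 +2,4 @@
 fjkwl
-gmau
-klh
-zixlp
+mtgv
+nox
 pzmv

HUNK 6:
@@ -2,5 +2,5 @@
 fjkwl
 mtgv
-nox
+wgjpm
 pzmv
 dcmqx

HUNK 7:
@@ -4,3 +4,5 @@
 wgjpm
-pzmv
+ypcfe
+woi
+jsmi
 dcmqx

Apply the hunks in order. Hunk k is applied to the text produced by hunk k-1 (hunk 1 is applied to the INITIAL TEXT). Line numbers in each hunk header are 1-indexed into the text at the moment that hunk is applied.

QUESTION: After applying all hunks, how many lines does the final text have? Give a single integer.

Answer: 8

Derivation:
Hunk 1: at line 2 remove [zdks,lxy,cfdd] add [fcuht,klh] -> 7 lines: giatg fjkwl elh fcuht klh juub dcmqx
Hunk 2: at line 1 remove [elh,fcuht] add [gmau] -> 6 lines: giatg fjkwl gmau klh juub dcmqx
Hunk 3: at line 4 remove [juub] add [dtwp,nbart] -> 7 lines: giatg fjkwl gmau klh dtwp nbart dcmqx
Hunk 4: at line 4 remove [dtwp,nbart] add [zixlp,pzmv] -> 7 lines: giatg fjkwl gmau klh zixlp pzmv dcmqx
Hunk 5: at line 2 remove [gmau,klh,zixlp] add [mtgv,nox] -> 6 lines: giatg fjkwl mtgv nox pzmv dcmqx
Hunk 6: at line 2 remove [nox] add [wgjpm] -> 6 lines: giatg fjkwl mtgv wgjpm pzmv dcmqx
Hunk 7: at line 4 remove [pzmv] add [ypcfe,woi,jsmi] -> 8 lines: giatg fjkwl mtgv wgjpm ypcfe woi jsmi dcmqx
Final line count: 8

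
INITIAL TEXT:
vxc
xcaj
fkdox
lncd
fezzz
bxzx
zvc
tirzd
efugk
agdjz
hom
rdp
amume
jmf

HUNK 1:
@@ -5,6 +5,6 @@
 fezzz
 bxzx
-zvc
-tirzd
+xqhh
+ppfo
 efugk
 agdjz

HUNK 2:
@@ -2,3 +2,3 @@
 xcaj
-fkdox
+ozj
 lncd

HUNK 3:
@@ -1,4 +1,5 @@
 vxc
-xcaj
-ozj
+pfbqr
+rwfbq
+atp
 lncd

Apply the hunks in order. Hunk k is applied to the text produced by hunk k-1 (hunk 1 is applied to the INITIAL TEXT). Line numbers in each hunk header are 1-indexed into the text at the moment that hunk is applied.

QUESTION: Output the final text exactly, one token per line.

Hunk 1: at line 5 remove [zvc,tirzd] add [xqhh,ppfo] -> 14 lines: vxc xcaj fkdox lncd fezzz bxzx xqhh ppfo efugk agdjz hom rdp amume jmf
Hunk 2: at line 2 remove [fkdox] add [ozj] -> 14 lines: vxc xcaj ozj lncd fezzz bxzx xqhh ppfo efugk agdjz hom rdp amume jmf
Hunk 3: at line 1 remove [xcaj,ozj] add [pfbqr,rwfbq,atp] -> 15 lines: vxc pfbqr rwfbq atp lncd fezzz bxzx xqhh ppfo efugk agdjz hom rdp amume jmf

Answer: vxc
pfbqr
rwfbq
atp
lncd
fezzz
bxzx
xqhh
ppfo
efugk
agdjz
hom
rdp
amume
jmf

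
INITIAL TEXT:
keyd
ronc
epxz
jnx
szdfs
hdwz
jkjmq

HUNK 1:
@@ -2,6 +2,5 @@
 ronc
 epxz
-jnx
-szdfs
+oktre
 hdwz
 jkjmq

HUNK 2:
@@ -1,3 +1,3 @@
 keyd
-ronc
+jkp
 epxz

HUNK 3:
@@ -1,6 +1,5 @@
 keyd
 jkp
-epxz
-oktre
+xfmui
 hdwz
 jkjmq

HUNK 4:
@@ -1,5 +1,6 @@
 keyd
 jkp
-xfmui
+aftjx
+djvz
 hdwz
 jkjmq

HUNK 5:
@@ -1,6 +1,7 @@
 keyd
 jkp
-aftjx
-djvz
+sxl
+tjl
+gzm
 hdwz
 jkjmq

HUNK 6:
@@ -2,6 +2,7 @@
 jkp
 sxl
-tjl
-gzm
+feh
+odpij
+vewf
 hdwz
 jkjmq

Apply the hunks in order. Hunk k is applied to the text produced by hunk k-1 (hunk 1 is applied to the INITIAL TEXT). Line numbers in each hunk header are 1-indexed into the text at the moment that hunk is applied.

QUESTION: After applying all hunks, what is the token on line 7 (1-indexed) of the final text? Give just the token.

Hunk 1: at line 2 remove [jnx,szdfs] add [oktre] -> 6 lines: keyd ronc epxz oktre hdwz jkjmq
Hunk 2: at line 1 remove [ronc] add [jkp] -> 6 lines: keyd jkp epxz oktre hdwz jkjmq
Hunk 3: at line 1 remove [epxz,oktre] add [xfmui] -> 5 lines: keyd jkp xfmui hdwz jkjmq
Hunk 4: at line 1 remove [xfmui] add [aftjx,djvz] -> 6 lines: keyd jkp aftjx djvz hdwz jkjmq
Hunk 5: at line 1 remove [aftjx,djvz] add [sxl,tjl,gzm] -> 7 lines: keyd jkp sxl tjl gzm hdwz jkjmq
Hunk 6: at line 2 remove [tjl,gzm] add [feh,odpij,vewf] -> 8 lines: keyd jkp sxl feh odpij vewf hdwz jkjmq
Final line 7: hdwz

Answer: hdwz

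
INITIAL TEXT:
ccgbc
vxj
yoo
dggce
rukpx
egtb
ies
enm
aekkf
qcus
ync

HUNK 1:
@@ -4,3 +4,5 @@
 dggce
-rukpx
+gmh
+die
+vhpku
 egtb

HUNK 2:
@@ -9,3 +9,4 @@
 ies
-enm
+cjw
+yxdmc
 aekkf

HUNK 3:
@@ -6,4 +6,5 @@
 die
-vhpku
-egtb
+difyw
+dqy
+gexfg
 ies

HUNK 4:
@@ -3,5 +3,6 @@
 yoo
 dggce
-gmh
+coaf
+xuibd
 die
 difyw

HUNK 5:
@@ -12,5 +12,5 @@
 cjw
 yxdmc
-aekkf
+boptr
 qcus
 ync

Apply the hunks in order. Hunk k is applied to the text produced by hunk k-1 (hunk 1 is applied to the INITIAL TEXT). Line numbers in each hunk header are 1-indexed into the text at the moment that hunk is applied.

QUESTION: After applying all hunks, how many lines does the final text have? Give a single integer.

Answer: 16

Derivation:
Hunk 1: at line 4 remove [rukpx] add [gmh,die,vhpku] -> 13 lines: ccgbc vxj yoo dggce gmh die vhpku egtb ies enm aekkf qcus ync
Hunk 2: at line 9 remove [enm] add [cjw,yxdmc] -> 14 lines: ccgbc vxj yoo dggce gmh die vhpku egtb ies cjw yxdmc aekkf qcus ync
Hunk 3: at line 6 remove [vhpku,egtb] add [difyw,dqy,gexfg] -> 15 lines: ccgbc vxj yoo dggce gmh die difyw dqy gexfg ies cjw yxdmc aekkf qcus ync
Hunk 4: at line 3 remove [gmh] add [coaf,xuibd] -> 16 lines: ccgbc vxj yoo dggce coaf xuibd die difyw dqy gexfg ies cjw yxdmc aekkf qcus ync
Hunk 5: at line 12 remove [aekkf] add [boptr] -> 16 lines: ccgbc vxj yoo dggce coaf xuibd die difyw dqy gexfg ies cjw yxdmc boptr qcus ync
Final line count: 16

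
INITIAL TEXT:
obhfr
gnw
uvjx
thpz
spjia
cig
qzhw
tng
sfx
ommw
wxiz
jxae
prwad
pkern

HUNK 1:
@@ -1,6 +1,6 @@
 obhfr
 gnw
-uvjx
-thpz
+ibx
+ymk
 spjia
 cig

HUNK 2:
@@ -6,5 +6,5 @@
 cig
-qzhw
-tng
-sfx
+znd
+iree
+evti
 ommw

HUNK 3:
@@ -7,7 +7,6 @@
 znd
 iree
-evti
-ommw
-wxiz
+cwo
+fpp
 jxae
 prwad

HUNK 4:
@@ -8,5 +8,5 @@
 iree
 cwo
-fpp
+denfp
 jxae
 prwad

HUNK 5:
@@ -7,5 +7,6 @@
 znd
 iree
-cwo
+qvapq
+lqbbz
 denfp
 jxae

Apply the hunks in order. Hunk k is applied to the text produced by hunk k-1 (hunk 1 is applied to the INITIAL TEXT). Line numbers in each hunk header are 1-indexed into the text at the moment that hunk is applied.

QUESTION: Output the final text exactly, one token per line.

Answer: obhfr
gnw
ibx
ymk
spjia
cig
znd
iree
qvapq
lqbbz
denfp
jxae
prwad
pkern

Derivation:
Hunk 1: at line 1 remove [uvjx,thpz] add [ibx,ymk] -> 14 lines: obhfr gnw ibx ymk spjia cig qzhw tng sfx ommw wxiz jxae prwad pkern
Hunk 2: at line 6 remove [qzhw,tng,sfx] add [znd,iree,evti] -> 14 lines: obhfr gnw ibx ymk spjia cig znd iree evti ommw wxiz jxae prwad pkern
Hunk 3: at line 7 remove [evti,ommw,wxiz] add [cwo,fpp] -> 13 lines: obhfr gnw ibx ymk spjia cig znd iree cwo fpp jxae prwad pkern
Hunk 4: at line 8 remove [fpp] add [denfp] -> 13 lines: obhfr gnw ibx ymk spjia cig znd iree cwo denfp jxae prwad pkern
Hunk 5: at line 7 remove [cwo] add [qvapq,lqbbz] -> 14 lines: obhfr gnw ibx ymk spjia cig znd iree qvapq lqbbz denfp jxae prwad pkern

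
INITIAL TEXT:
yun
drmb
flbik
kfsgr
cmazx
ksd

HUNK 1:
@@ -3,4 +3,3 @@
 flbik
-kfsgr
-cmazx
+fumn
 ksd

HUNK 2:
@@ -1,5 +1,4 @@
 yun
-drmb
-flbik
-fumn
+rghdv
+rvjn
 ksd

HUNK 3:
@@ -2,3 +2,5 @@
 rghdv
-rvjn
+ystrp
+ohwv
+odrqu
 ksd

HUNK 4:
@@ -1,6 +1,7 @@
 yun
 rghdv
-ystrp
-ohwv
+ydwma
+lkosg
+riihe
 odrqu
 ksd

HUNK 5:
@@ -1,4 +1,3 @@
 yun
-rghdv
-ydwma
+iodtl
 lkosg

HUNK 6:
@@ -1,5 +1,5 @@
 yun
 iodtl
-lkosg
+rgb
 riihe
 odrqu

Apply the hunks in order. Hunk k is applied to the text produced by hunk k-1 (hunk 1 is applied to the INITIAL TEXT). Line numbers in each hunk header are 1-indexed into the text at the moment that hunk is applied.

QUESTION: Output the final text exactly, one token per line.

Hunk 1: at line 3 remove [kfsgr,cmazx] add [fumn] -> 5 lines: yun drmb flbik fumn ksd
Hunk 2: at line 1 remove [drmb,flbik,fumn] add [rghdv,rvjn] -> 4 lines: yun rghdv rvjn ksd
Hunk 3: at line 2 remove [rvjn] add [ystrp,ohwv,odrqu] -> 6 lines: yun rghdv ystrp ohwv odrqu ksd
Hunk 4: at line 1 remove [ystrp,ohwv] add [ydwma,lkosg,riihe] -> 7 lines: yun rghdv ydwma lkosg riihe odrqu ksd
Hunk 5: at line 1 remove [rghdv,ydwma] add [iodtl] -> 6 lines: yun iodtl lkosg riihe odrqu ksd
Hunk 6: at line 1 remove [lkosg] add [rgb] -> 6 lines: yun iodtl rgb riihe odrqu ksd

Answer: yun
iodtl
rgb
riihe
odrqu
ksd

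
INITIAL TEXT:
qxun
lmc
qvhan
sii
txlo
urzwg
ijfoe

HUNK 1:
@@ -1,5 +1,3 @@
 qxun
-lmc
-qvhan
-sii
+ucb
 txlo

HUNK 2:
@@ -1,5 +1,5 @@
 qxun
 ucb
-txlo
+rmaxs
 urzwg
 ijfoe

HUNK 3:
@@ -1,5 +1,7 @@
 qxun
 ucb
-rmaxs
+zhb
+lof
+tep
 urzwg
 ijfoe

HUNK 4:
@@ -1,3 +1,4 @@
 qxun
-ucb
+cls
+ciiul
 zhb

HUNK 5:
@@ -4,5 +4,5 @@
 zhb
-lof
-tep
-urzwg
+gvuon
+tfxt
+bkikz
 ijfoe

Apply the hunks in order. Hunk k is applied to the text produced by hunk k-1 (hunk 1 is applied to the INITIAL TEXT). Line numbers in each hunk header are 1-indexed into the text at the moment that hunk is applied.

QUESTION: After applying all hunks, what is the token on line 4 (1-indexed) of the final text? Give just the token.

Answer: zhb

Derivation:
Hunk 1: at line 1 remove [lmc,qvhan,sii] add [ucb] -> 5 lines: qxun ucb txlo urzwg ijfoe
Hunk 2: at line 1 remove [txlo] add [rmaxs] -> 5 lines: qxun ucb rmaxs urzwg ijfoe
Hunk 3: at line 1 remove [rmaxs] add [zhb,lof,tep] -> 7 lines: qxun ucb zhb lof tep urzwg ijfoe
Hunk 4: at line 1 remove [ucb] add [cls,ciiul] -> 8 lines: qxun cls ciiul zhb lof tep urzwg ijfoe
Hunk 5: at line 4 remove [lof,tep,urzwg] add [gvuon,tfxt,bkikz] -> 8 lines: qxun cls ciiul zhb gvuon tfxt bkikz ijfoe
Final line 4: zhb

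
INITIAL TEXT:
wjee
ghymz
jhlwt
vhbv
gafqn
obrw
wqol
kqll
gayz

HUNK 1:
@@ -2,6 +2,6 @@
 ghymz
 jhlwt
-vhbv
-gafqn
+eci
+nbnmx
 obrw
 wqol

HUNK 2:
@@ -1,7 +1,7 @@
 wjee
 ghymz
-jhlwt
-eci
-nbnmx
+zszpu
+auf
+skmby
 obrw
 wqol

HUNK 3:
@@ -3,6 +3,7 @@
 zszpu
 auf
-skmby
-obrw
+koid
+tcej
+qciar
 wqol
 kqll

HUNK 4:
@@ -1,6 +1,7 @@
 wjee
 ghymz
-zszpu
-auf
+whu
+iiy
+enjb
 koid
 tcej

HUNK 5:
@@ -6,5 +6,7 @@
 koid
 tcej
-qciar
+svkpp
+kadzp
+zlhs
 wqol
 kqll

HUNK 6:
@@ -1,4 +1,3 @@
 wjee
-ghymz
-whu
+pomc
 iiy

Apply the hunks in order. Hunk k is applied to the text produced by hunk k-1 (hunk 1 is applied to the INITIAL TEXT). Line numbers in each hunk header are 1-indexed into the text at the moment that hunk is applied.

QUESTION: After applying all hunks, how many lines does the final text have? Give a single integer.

Answer: 12

Derivation:
Hunk 1: at line 2 remove [vhbv,gafqn] add [eci,nbnmx] -> 9 lines: wjee ghymz jhlwt eci nbnmx obrw wqol kqll gayz
Hunk 2: at line 1 remove [jhlwt,eci,nbnmx] add [zszpu,auf,skmby] -> 9 lines: wjee ghymz zszpu auf skmby obrw wqol kqll gayz
Hunk 3: at line 3 remove [skmby,obrw] add [koid,tcej,qciar] -> 10 lines: wjee ghymz zszpu auf koid tcej qciar wqol kqll gayz
Hunk 4: at line 1 remove [zszpu,auf] add [whu,iiy,enjb] -> 11 lines: wjee ghymz whu iiy enjb koid tcej qciar wqol kqll gayz
Hunk 5: at line 6 remove [qciar] add [svkpp,kadzp,zlhs] -> 13 lines: wjee ghymz whu iiy enjb koid tcej svkpp kadzp zlhs wqol kqll gayz
Hunk 6: at line 1 remove [ghymz,whu] add [pomc] -> 12 lines: wjee pomc iiy enjb koid tcej svkpp kadzp zlhs wqol kqll gayz
Final line count: 12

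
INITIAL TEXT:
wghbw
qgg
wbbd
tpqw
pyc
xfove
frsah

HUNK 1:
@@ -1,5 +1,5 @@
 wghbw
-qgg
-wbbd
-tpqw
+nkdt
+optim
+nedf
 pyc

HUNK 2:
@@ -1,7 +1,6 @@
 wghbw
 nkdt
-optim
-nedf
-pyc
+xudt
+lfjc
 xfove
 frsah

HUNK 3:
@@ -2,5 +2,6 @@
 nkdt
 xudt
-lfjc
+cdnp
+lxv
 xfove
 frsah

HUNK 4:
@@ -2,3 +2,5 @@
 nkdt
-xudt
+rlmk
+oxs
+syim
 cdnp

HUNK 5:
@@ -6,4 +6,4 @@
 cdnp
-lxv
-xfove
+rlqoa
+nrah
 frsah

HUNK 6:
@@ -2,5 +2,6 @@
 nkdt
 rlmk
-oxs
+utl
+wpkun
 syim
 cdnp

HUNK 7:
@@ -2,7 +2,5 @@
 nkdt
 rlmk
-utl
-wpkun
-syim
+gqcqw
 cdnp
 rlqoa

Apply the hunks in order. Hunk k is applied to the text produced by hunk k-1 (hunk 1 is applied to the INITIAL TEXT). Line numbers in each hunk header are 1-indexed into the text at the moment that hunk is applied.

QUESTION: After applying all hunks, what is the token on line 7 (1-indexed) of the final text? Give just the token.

Answer: nrah

Derivation:
Hunk 1: at line 1 remove [qgg,wbbd,tpqw] add [nkdt,optim,nedf] -> 7 lines: wghbw nkdt optim nedf pyc xfove frsah
Hunk 2: at line 1 remove [optim,nedf,pyc] add [xudt,lfjc] -> 6 lines: wghbw nkdt xudt lfjc xfove frsah
Hunk 3: at line 2 remove [lfjc] add [cdnp,lxv] -> 7 lines: wghbw nkdt xudt cdnp lxv xfove frsah
Hunk 4: at line 2 remove [xudt] add [rlmk,oxs,syim] -> 9 lines: wghbw nkdt rlmk oxs syim cdnp lxv xfove frsah
Hunk 5: at line 6 remove [lxv,xfove] add [rlqoa,nrah] -> 9 lines: wghbw nkdt rlmk oxs syim cdnp rlqoa nrah frsah
Hunk 6: at line 2 remove [oxs] add [utl,wpkun] -> 10 lines: wghbw nkdt rlmk utl wpkun syim cdnp rlqoa nrah frsah
Hunk 7: at line 2 remove [utl,wpkun,syim] add [gqcqw] -> 8 lines: wghbw nkdt rlmk gqcqw cdnp rlqoa nrah frsah
Final line 7: nrah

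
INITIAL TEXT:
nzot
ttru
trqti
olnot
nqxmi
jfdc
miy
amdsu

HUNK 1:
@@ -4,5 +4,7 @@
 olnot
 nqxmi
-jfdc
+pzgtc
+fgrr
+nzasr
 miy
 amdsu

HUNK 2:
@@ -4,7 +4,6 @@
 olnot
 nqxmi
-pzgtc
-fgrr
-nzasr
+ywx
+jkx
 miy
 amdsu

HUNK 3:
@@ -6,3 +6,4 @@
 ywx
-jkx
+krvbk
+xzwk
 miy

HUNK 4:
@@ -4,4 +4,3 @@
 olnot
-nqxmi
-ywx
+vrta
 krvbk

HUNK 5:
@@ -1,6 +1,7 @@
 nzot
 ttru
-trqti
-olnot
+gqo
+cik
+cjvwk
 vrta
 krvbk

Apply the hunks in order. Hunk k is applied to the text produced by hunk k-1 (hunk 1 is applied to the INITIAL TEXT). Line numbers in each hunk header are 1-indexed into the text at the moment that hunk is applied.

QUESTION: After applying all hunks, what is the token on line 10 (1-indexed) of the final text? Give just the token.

Answer: amdsu

Derivation:
Hunk 1: at line 4 remove [jfdc] add [pzgtc,fgrr,nzasr] -> 10 lines: nzot ttru trqti olnot nqxmi pzgtc fgrr nzasr miy amdsu
Hunk 2: at line 4 remove [pzgtc,fgrr,nzasr] add [ywx,jkx] -> 9 lines: nzot ttru trqti olnot nqxmi ywx jkx miy amdsu
Hunk 3: at line 6 remove [jkx] add [krvbk,xzwk] -> 10 lines: nzot ttru trqti olnot nqxmi ywx krvbk xzwk miy amdsu
Hunk 4: at line 4 remove [nqxmi,ywx] add [vrta] -> 9 lines: nzot ttru trqti olnot vrta krvbk xzwk miy amdsu
Hunk 5: at line 1 remove [trqti,olnot] add [gqo,cik,cjvwk] -> 10 lines: nzot ttru gqo cik cjvwk vrta krvbk xzwk miy amdsu
Final line 10: amdsu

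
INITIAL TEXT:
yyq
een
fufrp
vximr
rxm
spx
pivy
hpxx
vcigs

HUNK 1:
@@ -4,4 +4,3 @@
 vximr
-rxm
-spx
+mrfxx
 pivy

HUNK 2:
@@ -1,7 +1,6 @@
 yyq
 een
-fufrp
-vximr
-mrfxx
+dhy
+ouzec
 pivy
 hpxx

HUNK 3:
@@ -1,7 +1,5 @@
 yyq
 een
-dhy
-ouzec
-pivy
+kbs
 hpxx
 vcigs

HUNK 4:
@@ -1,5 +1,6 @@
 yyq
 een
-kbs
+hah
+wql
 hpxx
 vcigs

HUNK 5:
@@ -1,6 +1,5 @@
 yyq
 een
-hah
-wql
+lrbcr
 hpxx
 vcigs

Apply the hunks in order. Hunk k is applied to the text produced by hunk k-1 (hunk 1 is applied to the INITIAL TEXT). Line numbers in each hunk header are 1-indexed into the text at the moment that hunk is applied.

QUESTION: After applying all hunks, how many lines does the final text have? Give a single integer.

Hunk 1: at line 4 remove [rxm,spx] add [mrfxx] -> 8 lines: yyq een fufrp vximr mrfxx pivy hpxx vcigs
Hunk 2: at line 1 remove [fufrp,vximr,mrfxx] add [dhy,ouzec] -> 7 lines: yyq een dhy ouzec pivy hpxx vcigs
Hunk 3: at line 1 remove [dhy,ouzec,pivy] add [kbs] -> 5 lines: yyq een kbs hpxx vcigs
Hunk 4: at line 1 remove [kbs] add [hah,wql] -> 6 lines: yyq een hah wql hpxx vcigs
Hunk 5: at line 1 remove [hah,wql] add [lrbcr] -> 5 lines: yyq een lrbcr hpxx vcigs
Final line count: 5

Answer: 5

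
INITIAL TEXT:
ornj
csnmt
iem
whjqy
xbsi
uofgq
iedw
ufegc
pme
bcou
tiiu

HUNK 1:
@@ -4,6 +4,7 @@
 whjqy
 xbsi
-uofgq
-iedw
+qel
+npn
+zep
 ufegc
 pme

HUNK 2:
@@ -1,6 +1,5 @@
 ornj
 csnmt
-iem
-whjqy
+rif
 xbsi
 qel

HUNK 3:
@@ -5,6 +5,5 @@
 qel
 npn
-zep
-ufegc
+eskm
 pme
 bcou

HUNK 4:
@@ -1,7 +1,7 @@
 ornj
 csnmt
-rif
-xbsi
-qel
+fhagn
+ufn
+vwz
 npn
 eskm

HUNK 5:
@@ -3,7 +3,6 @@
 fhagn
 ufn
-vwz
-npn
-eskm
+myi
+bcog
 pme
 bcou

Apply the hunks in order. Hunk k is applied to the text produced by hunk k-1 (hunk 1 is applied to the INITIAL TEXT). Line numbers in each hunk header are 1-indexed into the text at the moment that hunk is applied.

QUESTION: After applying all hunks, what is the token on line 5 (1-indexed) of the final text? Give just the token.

Hunk 1: at line 4 remove [uofgq,iedw] add [qel,npn,zep] -> 12 lines: ornj csnmt iem whjqy xbsi qel npn zep ufegc pme bcou tiiu
Hunk 2: at line 1 remove [iem,whjqy] add [rif] -> 11 lines: ornj csnmt rif xbsi qel npn zep ufegc pme bcou tiiu
Hunk 3: at line 5 remove [zep,ufegc] add [eskm] -> 10 lines: ornj csnmt rif xbsi qel npn eskm pme bcou tiiu
Hunk 4: at line 1 remove [rif,xbsi,qel] add [fhagn,ufn,vwz] -> 10 lines: ornj csnmt fhagn ufn vwz npn eskm pme bcou tiiu
Hunk 5: at line 3 remove [vwz,npn,eskm] add [myi,bcog] -> 9 lines: ornj csnmt fhagn ufn myi bcog pme bcou tiiu
Final line 5: myi

Answer: myi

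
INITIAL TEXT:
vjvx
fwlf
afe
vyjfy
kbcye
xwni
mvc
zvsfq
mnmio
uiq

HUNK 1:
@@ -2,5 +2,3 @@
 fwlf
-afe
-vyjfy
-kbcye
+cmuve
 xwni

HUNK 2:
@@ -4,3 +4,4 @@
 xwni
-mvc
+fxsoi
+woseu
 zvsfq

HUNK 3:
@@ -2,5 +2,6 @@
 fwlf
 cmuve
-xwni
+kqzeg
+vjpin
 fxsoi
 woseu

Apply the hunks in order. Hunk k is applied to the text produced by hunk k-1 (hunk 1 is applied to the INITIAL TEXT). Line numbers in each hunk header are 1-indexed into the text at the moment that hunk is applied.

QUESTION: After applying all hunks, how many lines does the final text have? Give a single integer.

Answer: 10

Derivation:
Hunk 1: at line 2 remove [afe,vyjfy,kbcye] add [cmuve] -> 8 lines: vjvx fwlf cmuve xwni mvc zvsfq mnmio uiq
Hunk 2: at line 4 remove [mvc] add [fxsoi,woseu] -> 9 lines: vjvx fwlf cmuve xwni fxsoi woseu zvsfq mnmio uiq
Hunk 3: at line 2 remove [xwni] add [kqzeg,vjpin] -> 10 lines: vjvx fwlf cmuve kqzeg vjpin fxsoi woseu zvsfq mnmio uiq
Final line count: 10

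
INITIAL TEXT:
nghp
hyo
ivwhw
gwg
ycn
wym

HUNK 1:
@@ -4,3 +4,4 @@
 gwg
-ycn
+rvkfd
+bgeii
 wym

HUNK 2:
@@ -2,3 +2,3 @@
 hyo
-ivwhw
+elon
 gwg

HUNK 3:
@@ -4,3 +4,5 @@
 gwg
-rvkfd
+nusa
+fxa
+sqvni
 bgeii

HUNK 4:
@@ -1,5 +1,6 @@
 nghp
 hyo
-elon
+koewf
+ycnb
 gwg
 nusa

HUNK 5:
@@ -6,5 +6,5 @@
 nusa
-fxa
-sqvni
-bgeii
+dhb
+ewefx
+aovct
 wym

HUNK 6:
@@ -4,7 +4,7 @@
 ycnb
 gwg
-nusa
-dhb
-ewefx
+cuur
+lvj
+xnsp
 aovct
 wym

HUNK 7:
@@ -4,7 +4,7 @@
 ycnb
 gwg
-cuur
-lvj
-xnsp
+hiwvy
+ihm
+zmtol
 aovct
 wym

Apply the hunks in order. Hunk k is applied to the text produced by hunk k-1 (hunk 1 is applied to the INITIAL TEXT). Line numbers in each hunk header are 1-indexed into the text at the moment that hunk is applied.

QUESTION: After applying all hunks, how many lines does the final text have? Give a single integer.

Answer: 10

Derivation:
Hunk 1: at line 4 remove [ycn] add [rvkfd,bgeii] -> 7 lines: nghp hyo ivwhw gwg rvkfd bgeii wym
Hunk 2: at line 2 remove [ivwhw] add [elon] -> 7 lines: nghp hyo elon gwg rvkfd bgeii wym
Hunk 3: at line 4 remove [rvkfd] add [nusa,fxa,sqvni] -> 9 lines: nghp hyo elon gwg nusa fxa sqvni bgeii wym
Hunk 4: at line 1 remove [elon] add [koewf,ycnb] -> 10 lines: nghp hyo koewf ycnb gwg nusa fxa sqvni bgeii wym
Hunk 5: at line 6 remove [fxa,sqvni,bgeii] add [dhb,ewefx,aovct] -> 10 lines: nghp hyo koewf ycnb gwg nusa dhb ewefx aovct wym
Hunk 6: at line 4 remove [nusa,dhb,ewefx] add [cuur,lvj,xnsp] -> 10 lines: nghp hyo koewf ycnb gwg cuur lvj xnsp aovct wym
Hunk 7: at line 4 remove [cuur,lvj,xnsp] add [hiwvy,ihm,zmtol] -> 10 lines: nghp hyo koewf ycnb gwg hiwvy ihm zmtol aovct wym
Final line count: 10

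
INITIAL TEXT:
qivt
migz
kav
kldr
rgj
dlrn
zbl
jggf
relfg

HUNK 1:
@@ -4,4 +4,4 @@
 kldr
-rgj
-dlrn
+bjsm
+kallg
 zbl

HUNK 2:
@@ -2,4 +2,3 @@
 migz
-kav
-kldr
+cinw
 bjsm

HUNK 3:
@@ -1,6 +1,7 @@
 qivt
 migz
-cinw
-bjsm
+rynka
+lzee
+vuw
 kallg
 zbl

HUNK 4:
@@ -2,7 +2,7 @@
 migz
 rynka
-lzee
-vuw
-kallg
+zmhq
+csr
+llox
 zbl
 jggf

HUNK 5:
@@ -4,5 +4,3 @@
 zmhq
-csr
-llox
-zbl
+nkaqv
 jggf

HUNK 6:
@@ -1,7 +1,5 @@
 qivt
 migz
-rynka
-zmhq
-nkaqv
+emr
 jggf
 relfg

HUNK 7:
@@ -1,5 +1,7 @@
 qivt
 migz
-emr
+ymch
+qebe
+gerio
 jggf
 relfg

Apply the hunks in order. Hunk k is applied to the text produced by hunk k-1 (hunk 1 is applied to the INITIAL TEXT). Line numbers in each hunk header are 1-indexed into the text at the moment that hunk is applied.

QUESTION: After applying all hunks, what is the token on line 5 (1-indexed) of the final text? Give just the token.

Hunk 1: at line 4 remove [rgj,dlrn] add [bjsm,kallg] -> 9 lines: qivt migz kav kldr bjsm kallg zbl jggf relfg
Hunk 2: at line 2 remove [kav,kldr] add [cinw] -> 8 lines: qivt migz cinw bjsm kallg zbl jggf relfg
Hunk 3: at line 1 remove [cinw,bjsm] add [rynka,lzee,vuw] -> 9 lines: qivt migz rynka lzee vuw kallg zbl jggf relfg
Hunk 4: at line 2 remove [lzee,vuw,kallg] add [zmhq,csr,llox] -> 9 lines: qivt migz rynka zmhq csr llox zbl jggf relfg
Hunk 5: at line 4 remove [csr,llox,zbl] add [nkaqv] -> 7 lines: qivt migz rynka zmhq nkaqv jggf relfg
Hunk 6: at line 1 remove [rynka,zmhq,nkaqv] add [emr] -> 5 lines: qivt migz emr jggf relfg
Hunk 7: at line 1 remove [emr] add [ymch,qebe,gerio] -> 7 lines: qivt migz ymch qebe gerio jggf relfg
Final line 5: gerio

Answer: gerio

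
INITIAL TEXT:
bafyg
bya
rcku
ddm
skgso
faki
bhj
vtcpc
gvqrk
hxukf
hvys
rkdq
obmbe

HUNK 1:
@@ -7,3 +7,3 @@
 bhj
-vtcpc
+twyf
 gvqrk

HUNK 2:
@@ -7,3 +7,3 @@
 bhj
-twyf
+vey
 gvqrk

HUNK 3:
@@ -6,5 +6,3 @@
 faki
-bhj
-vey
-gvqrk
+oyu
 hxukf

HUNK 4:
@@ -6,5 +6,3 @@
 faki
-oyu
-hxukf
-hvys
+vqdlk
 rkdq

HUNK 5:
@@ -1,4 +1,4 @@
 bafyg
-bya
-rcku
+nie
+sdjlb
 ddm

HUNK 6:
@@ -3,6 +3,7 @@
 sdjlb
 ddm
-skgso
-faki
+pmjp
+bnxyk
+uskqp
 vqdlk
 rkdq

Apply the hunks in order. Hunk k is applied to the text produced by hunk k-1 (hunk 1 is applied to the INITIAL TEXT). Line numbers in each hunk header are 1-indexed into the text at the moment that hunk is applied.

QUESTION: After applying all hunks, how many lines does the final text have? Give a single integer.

Hunk 1: at line 7 remove [vtcpc] add [twyf] -> 13 lines: bafyg bya rcku ddm skgso faki bhj twyf gvqrk hxukf hvys rkdq obmbe
Hunk 2: at line 7 remove [twyf] add [vey] -> 13 lines: bafyg bya rcku ddm skgso faki bhj vey gvqrk hxukf hvys rkdq obmbe
Hunk 3: at line 6 remove [bhj,vey,gvqrk] add [oyu] -> 11 lines: bafyg bya rcku ddm skgso faki oyu hxukf hvys rkdq obmbe
Hunk 4: at line 6 remove [oyu,hxukf,hvys] add [vqdlk] -> 9 lines: bafyg bya rcku ddm skgso faki vqdlk rkdq obmbe
Hunk 5: at line 1 remove [bya,rcku] add [nie,sdjlb] -> 9 lines: bafyg nie sdjlb ddm skgso faki vqdlk rkdq obmbe
Hunk 6: at line 3 remove [skgso,faki] add [pmjp,bnxyk,uskqp] -> 10 lines: bafyg nie sdjlb ddm pmjp bnxyk uskqp vqdlk rkdq obmbe
Final line count: 10

Answer: 10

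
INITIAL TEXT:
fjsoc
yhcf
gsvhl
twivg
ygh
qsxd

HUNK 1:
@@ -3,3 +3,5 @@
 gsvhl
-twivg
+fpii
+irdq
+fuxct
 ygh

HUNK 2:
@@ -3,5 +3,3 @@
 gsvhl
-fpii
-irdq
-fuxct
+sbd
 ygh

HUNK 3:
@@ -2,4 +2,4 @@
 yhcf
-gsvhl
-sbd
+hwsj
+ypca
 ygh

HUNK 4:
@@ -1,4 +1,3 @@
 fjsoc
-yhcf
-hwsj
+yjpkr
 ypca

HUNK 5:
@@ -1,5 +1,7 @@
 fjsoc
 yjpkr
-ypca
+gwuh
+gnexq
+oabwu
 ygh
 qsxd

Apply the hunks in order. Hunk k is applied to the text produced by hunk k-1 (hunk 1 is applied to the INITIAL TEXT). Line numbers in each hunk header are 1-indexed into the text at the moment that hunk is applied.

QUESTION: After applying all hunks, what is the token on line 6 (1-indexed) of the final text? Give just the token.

Answer: ygh

Derivation:
Hunk 1: at line 3 remove [twivg] add [fpii,irdq,fuxct] -> 8 lines: fjsoc yhcf gsvhl fpii irdq fuxct ygh qsxd
Hunk 2: at line 3 remove [fpii,irdq,fuxct] add [sbd] -> 6 lines: fjsoc yhcf gsvhl sbd ygh qsxd
Hunk 3: at line 2 remove [gsvhl,sbd] add [hwsj,ypca] -> 6 lines: fjsoc yhcf hwsj ypca ygh qsxd
Hunk 4: at line 1 remove [yhcf,hwsj] add [yjpkr] -> 5 lines: fjsoc yjpkr ypca ygh qsxd
Hunk 5: at line 1 remove [ypca] add [gwuh,gnexq,oabwu] -> 7 lines: fjsoc yjpkr gwuh gnexq oabwu ygh qsxd
Final line 6: ygh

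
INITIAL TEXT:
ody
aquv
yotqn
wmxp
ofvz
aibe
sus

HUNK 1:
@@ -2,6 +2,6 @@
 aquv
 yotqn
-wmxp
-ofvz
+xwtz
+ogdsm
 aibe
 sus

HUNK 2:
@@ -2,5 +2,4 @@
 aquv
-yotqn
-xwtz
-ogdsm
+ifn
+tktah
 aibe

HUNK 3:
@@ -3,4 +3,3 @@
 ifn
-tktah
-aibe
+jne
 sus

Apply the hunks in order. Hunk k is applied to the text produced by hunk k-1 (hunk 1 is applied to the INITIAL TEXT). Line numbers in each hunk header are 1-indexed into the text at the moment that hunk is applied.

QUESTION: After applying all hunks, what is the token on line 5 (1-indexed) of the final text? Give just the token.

Hunk 1: at line 2 remove [wmxp,ofvz] add [xwtz,ogdsm] -> 7 lines: ody aquv yotqn xwtz ogdsm aibe sus
Hunk 2: at line 2 remove [yotqn,xwtz,ogdsm] add [ifn,tktah] -> 6 lines: ody aquv ifn tktah aibe sus
Hunk 3: at line 3 remove [tktah,aibe] add [jne] -> 5 lines: ody aquv ifn jne sus
Final line 5: sus

Answer: sus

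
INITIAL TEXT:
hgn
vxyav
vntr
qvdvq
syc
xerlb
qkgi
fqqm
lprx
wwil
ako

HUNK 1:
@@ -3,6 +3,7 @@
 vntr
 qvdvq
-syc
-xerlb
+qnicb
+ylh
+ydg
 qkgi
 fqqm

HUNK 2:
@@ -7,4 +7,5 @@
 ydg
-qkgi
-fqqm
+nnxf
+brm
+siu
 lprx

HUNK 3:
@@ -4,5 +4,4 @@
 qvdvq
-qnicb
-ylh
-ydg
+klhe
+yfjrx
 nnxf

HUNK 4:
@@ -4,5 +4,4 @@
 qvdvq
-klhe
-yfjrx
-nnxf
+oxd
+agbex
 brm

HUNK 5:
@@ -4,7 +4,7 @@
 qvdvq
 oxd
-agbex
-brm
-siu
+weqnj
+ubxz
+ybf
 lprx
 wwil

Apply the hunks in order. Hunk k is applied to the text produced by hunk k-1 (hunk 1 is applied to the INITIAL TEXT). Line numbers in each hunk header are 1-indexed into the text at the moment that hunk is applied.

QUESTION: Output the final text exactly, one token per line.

Hunk 1: at line 3 remove [syc,xerlb] add [qnicb,ylh,ydg] -> 12 lines: hgn vxyav vntr qvdvq qnicb ylh ydg qkgi fqqm lprx wwil ako
Hunk 2: at line 7 remove [qkgi,fqqm] add [nnxf,brm,siu] -> 13 lines: hgn vxyav vntr qvdvq qnicb ylh ydg nnxf brm siu lprx wwil ako
Hunk 3: at line 4 remove [qnicb,ylh,ydg] add [klhe,yfjrx] -> 12 lines: hgn vxyav vntr qvdvq klhe yfjrx nnxf brm siu lprx wwil ako
Hunk 4: at line 4 remove [klhe,yfjrx,nnxf] add [oxd,agbex] -> 11 lines: hgn vxyav vntr qvdvq oxd agbex brm siu lprx wwil ako
Hunk 5: at line 4 remove [agbex,brm,siu] add [weqnj,ubxz,ybf] -> 11 lines: hgn vxyav vntr qvdvq oxd weqnj ubxz ybf lprx wwil ako

Answer: hgn
vxyav
vntr
qvdvq
oxd
weqnj
ubxz
ybf
lprx
wwil
ako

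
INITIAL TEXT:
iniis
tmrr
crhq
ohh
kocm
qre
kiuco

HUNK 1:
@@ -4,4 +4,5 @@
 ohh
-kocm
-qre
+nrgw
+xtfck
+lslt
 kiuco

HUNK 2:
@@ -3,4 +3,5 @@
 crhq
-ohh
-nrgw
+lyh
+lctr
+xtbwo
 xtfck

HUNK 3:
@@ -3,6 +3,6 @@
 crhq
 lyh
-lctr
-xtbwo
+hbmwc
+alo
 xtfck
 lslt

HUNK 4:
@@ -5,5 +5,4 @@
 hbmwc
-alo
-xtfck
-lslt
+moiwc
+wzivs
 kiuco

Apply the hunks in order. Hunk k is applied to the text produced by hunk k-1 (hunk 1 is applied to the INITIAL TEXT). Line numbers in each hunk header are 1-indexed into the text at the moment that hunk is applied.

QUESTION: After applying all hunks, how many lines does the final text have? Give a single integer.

Hunk 1: at line 4 remove [kocm,qre] add [nrgw,xtfck,lslt] -> 8 lines: iniis tmrr crhq ohh nrgw xtfck lslt kiuco
Hunk 2: at line 3 remove [ohh,nrgw] add [lyh,lctr,xtbwo] -> 9 lines: iniis tmrr crhq lyh lctr xtbwo xtfck lslt kiuco
Hunk 3: at line 3 remove [lctr,xtbwo] add [hbmwc,alo] -> 9 lines: iniis tmrr crhq lyh hbmwc alo xtfck lslt kiuco
Hunk 4: at line 5 remove [alo,xtfck,lslt] add [moiwc,wzivs] -> 8 lines: iniis tmrr crhq lyh hbmwc moiwc wzivs kiuco
Final line count: 8

Answer: 8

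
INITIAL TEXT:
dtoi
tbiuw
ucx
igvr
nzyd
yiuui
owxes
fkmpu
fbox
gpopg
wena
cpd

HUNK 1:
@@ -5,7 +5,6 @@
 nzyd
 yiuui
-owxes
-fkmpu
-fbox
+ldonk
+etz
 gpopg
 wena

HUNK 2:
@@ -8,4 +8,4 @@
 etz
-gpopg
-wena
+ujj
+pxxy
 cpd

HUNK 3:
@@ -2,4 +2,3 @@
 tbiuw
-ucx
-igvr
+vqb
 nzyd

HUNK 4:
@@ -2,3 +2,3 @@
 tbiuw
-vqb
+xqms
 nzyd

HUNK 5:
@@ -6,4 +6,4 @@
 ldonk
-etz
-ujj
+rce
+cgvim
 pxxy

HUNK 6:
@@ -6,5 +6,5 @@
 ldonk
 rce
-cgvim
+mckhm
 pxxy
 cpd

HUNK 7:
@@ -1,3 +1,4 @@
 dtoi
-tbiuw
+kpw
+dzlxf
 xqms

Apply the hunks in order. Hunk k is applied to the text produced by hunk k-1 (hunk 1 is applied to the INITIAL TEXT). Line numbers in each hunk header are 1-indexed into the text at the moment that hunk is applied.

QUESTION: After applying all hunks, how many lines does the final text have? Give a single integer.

Hunk 1: at line 5 remove [owxes,fkmpu,fbox] add [ldonk,etz] -> 11 lines: dtoi tbiuw ucx igvr nzyd yiuui ldonk etz gpopg wena cpd
Hunk 2: at line 8 remove [gpopg,wena] add [ujj,pxxy] -> 11 lines: dtoi tbiuw ucx igvr nzyd yiuui ldonk etz ujj pxxy cpd
Hunk 3: at line 2 remove [ucx,igvr] add [vqb] -> 10 lines: dtoi tbiuw vqb nzyd yiuui ldonk etz ujj pxxy cpd
Hunk 4: at line 2 remove [vqb] add [xqms] -> 10 lines: dtoi tbiuw xqms nzyd yiuui ldonk etz ujj pxxy cpd
Hunk 5: at line 6 remove [etz,ujj] add [rce,cgvim] -> 10 lines: dtoi tbiuw xqms nzyd yiuui ldonk rce cgvim pxxy cpd
Hunk 6: at line 6 remove [cgvim] add [mckhm] -> 10 lines: dtoi tbiuw xqms nzyd yiuui ldonk rce mckhm pxxy cpd
Hunk 7: at line 1 remove [tbiuw] add [kpw,dzlxf] -> 11 lines: dtoi kpw dzlxf xqms nzyd yiuui ldonk rce mckhm pxxy cpd
Final line count: 11

Answer: 11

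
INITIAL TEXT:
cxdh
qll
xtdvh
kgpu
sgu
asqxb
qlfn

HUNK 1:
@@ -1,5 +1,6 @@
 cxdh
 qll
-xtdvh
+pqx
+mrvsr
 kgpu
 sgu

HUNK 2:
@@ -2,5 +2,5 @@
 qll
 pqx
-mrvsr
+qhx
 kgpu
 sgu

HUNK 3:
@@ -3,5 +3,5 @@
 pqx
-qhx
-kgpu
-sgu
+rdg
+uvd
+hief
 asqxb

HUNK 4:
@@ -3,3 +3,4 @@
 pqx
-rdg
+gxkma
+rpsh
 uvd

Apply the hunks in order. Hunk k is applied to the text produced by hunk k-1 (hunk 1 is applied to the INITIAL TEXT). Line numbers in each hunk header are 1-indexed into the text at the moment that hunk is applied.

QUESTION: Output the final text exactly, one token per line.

Hunk 1: at line 1 remove [xtdvh] add [pqx,mrvsr] -> 8 lines: cxdh qll pqx mrvsr kgpu sgu asqxb qlfn
Hunk 2: at line 2 remove [mrvsr] add [qhx] -> 8 lines: cxdh qll pqx qhx kgpu sgu asqxb qlfn
Hunk 3: at line 3 remove [qhx,kgpu,sgu] add [rdg,uvd,hief] -> 8 lines: cxdh qll pqx rdg uvd hief asqxb qlfn
Hunk 4: at line 3 remove [rdg] add [gxkma,rpsh] -> 9 lines: cxdh qll pqx gxkma rpsh uvd hief asqxb qlfn

Answer: cxdh
qll
pqx
gxkma
rpsh
uvd
hief
asqxb
qlfn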